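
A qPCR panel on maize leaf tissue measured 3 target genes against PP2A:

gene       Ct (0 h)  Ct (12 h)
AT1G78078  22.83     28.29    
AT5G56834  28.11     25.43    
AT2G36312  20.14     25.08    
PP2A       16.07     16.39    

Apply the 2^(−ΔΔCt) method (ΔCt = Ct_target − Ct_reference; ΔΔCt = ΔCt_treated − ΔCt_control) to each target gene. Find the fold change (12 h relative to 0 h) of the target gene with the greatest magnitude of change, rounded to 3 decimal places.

AT1G78078: ΔΔCt = (28.29−16.39) − (22.83−16.07) = 11.90 − 6.76 = 5.14; fold change = 2^-5.14 = 0.028
AT5G56834: ΔΔCt = (25.43−16.39) − (28.11−16.07) = 9.04 − 12.04 = -3.00; fold change = 2^3.00 = 8.000
AT2G36312: ΔΔCt = (25.08−16.39) − (20.14−16.07) = 8.69 − 4.07 = 4.62; fold change = 2^-4.62 = 0.041
AT1G78078 has the largest |ΔΔCt| = 5.14.

0.028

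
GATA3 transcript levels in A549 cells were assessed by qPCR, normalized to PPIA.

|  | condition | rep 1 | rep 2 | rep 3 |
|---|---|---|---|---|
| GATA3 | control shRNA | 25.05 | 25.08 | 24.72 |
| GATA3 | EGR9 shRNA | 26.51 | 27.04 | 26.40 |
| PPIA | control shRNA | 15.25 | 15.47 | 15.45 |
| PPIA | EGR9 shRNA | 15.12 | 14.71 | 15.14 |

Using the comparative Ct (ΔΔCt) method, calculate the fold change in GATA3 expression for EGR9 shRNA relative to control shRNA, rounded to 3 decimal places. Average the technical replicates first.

0.233

Mean Ct: GATA3 control shRNA 24.950; GATA3 EGR9 shRNA 26.650; PPIA control shRNA 15.390; PPIA EGR9 shRNA 14.990
ΔCt(control shRNA) = 24.950 − 15.390 = 9.560
ΔCt(EGR9 shRNA) = 26.650 − 14.990 = 11.660
ΔΔCt = 11.660 − 9.560 = 2.100
Fold change = 2^(−2.100) = 0.2333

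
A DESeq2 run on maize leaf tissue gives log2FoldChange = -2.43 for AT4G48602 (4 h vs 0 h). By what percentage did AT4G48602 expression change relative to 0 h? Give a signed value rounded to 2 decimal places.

Fold change = 2^(-2.43) = 0.1856
Percent change = (FC − 1) × 100% = (0.1856 − 1) × 100 = -81.44%

-81.44%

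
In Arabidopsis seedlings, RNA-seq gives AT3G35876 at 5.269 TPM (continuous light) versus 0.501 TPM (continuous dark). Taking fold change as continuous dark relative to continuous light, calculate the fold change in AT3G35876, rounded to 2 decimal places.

Fold change = 0.501 / 5.269 = 0.095
AT3G35876 is downregulated.

0.10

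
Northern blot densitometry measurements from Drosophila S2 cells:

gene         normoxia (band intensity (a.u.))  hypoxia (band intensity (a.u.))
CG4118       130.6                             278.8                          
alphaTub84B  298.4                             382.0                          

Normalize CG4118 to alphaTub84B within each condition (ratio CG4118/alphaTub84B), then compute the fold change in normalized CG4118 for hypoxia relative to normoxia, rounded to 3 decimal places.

1.668

CG4118/alphaTub84B (normoxia) = 130.6 / 298.4 = 0.43767
CG4118/alphaTub84B (hypoxia) = 278.8 / 382.0 = 0.72984
Fold change = 0.72984 / 0.43767 = 1.6676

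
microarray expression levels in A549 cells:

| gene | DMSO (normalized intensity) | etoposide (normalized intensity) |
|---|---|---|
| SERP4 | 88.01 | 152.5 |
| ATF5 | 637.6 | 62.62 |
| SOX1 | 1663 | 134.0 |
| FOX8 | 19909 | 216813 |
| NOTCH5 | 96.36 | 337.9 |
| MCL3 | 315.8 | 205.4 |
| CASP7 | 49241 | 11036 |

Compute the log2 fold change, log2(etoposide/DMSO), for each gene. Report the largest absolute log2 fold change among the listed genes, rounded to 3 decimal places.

3.633

log2(152.5/88.01) = 0.793  (SERP4)
log2(62.62/637.6) = -3.348  (ATF5)
log2(134.0/1663) = -3.633  (SOX1)
log2(216813/19909) = 3.445  (FOX8)
log2(337.9/96.36) = 1.810  (NOTCH5)
log2(205.4/315.8) = -0.621  (MCL3)
log2(11036/49241) = -2.158  (CASP7)
The largest magnitude belongs to SOX1.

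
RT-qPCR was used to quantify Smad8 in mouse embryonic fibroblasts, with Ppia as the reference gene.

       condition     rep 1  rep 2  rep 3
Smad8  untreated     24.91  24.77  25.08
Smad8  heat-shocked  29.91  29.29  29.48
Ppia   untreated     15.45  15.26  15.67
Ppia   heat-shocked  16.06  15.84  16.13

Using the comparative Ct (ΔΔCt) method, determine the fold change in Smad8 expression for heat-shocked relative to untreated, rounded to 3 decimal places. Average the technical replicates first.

0.059

Mean Ct: Smad8 untreated 24.920; Smad8 heat-shocked 29.560; Ppia untreated 15.460; Ppia heat-shocked 16.010
ΔCt(untreated) = 24.920 − 15.460 = 9.460
ΔCt(heat-shocked) = 29.560 − 16.010 = 13.550
ΔΔCt = 13.550 − 9.460 = 4.090
Fold change = 2^(−4.090) = 0.0587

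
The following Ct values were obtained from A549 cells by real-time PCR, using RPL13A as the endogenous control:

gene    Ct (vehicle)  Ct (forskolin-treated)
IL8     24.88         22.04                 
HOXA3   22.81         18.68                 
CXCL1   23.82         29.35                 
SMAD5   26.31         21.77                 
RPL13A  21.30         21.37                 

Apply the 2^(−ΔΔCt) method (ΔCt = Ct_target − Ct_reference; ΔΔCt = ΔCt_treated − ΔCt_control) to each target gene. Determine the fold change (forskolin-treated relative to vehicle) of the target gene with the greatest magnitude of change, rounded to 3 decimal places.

IL8: ΔΔCt = (22.04−21.37) − (24.88−21.30) = 0.67 − 3.58 = -2.91; fold change = 2^2.91 = 7.516
HOXA3: ΔΔCt = (18.68−21.37) − (22.81−21.30) = -2.69 − 1.51 = -4.20; fold change = 2^4.20 = 18.379
CXCL1: ΔΔCt = (29.35−21.37) − (23.82−21.30) = 7.98 − 2.52 = 5.46; fold change = 2^-5.46 = 0.023
SMAD5: ΔΔCt = (21.77−21.37) − (26.31−21.30) = 0.40 − 5.01 = -4.61; fold change = 2^4.61 = 24.420
CXCL1 has the largest |ΔΔCt| = 5.46.

0.023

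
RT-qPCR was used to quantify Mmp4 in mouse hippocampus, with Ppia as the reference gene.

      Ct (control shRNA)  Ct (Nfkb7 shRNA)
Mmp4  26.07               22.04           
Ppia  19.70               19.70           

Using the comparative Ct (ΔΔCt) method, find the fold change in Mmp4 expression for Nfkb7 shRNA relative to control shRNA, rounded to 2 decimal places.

16.34

ΔCt(control shRNA) = 26.070 − 19.700 = 6.370
ΔCt(Nfkb7 shRNA) = 22.040 − 19.700 = 2.340
ΔΔCt = 2.340 − 6.370 = -4.030
Fold change = 2^(−(-4.030)) = 2^4.030 = 16.336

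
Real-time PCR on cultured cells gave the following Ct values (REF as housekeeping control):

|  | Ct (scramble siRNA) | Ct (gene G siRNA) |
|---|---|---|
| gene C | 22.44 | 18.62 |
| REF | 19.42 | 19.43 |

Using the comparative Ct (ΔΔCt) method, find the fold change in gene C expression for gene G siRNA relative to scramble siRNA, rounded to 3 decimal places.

ΔCt(scramble siRNA) = 22.440 − 19.420 = 3.020
ΔCt(gene G siRNA) = 18.620 − 19.430 = -0.810
ΔΔCt = -0.810 − 3.020 = -3.830
Fold change = 2^(−(-3.830)) = 2^3.830 = 14.2215

14.221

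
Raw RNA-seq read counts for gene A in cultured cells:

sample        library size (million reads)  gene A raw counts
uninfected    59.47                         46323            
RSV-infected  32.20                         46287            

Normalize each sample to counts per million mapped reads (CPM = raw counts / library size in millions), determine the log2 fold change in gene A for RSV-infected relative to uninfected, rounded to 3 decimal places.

CPM(uninfected) = 46323 / 59.47 = 778.9306
CPM(RSV-infected) = 46287 / 32.20 = 1437.4845
Fold change = 1437.4845 / 778.9306 = 1.84546
log2(1.84546) = 0.8840

0.884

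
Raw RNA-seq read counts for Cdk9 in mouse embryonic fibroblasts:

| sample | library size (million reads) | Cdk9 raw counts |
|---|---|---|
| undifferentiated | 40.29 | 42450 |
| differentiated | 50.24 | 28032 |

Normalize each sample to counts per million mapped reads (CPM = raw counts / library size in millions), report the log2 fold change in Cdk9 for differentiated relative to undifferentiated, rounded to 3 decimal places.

CPM(undifferentiated) = 42450 / 40.29 = 1053.6113
CPM(differentiated) = 28032 / 50.24 = 557.9618
Fold change = 557.9618 / 1053.6113 = 0.52957
log2(0.52957) = -0.9171

-0.917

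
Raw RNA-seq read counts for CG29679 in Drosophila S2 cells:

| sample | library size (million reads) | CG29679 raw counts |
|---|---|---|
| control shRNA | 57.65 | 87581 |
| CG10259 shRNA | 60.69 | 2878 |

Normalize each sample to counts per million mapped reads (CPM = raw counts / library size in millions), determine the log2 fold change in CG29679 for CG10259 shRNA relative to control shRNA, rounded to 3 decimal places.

-5.002

CPM(control shRNA) = 87581 / 57.65 = 1519.1847
CPM(CG10259 shRNA) = 2878 / 60.69 = 47.4213
Fold change = 47.4213 / 1519.1847 = 0.03121
log2(0.03121) = -5.0016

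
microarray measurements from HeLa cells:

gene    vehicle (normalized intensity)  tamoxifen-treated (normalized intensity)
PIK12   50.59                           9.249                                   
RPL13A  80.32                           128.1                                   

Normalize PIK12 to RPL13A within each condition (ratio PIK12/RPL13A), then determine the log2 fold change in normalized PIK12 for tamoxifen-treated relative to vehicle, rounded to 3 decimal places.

PIK12/RPL13A (vehicle) = 50.59 / 80.32 = 0.62986
PIK12/RPL13A (tamoxifen-treated) = 9.249 / 128.1 = 0.072201
Fold change = 0.072201 / 0.62986 = 0.1146
log2(0.1146) = -3.1249

-3.125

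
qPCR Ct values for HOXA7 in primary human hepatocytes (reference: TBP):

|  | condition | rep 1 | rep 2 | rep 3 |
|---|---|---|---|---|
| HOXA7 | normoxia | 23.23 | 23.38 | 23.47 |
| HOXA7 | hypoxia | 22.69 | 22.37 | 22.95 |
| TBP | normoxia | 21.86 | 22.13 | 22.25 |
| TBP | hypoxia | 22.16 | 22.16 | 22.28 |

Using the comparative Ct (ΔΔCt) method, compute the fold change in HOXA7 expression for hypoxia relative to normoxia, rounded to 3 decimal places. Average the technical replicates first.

1.753

Mean Ct: HOXA7 normoxia 23.360; HOXA7 hypoxia 22.670; TBP normoxia 22.080; TBP hypoxia 22.200
ΔCt(normoxia) = 23.360 − 22.080 = 1.280
ΔCt(hypoxia) = 22.670 − 22.200 = 0.470
ΔΔCt = 0.470 − 1.280 = -0.810
Fold change = 2^(−(-0.810)) = 2^0.810 = 1.7532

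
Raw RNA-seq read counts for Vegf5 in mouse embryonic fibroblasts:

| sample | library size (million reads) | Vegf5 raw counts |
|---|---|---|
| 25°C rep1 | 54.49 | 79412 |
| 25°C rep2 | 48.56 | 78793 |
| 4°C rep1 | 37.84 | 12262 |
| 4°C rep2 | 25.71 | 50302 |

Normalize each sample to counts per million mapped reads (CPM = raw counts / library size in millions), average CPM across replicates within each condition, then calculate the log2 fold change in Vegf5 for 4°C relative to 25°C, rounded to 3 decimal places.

CPM(25°C rep1) = 79412 / 54.49 = 1457.3683
CPM(25°C rep2) = 78793 / 48.56 = 1622.5906
CPM(4°C rep1) = 12262 / 37.84 = 324.0486
CPM(4°C rep2) = 50302 / 25.71 = 1956.5150
mean CPM(25°C) = 1539.9795; mean CPM(4°C) = 1140.2818
Fold change = 1140.2818 / 1539.9795 = 0.74045
log2(0.74045) = -0.4335

-0.434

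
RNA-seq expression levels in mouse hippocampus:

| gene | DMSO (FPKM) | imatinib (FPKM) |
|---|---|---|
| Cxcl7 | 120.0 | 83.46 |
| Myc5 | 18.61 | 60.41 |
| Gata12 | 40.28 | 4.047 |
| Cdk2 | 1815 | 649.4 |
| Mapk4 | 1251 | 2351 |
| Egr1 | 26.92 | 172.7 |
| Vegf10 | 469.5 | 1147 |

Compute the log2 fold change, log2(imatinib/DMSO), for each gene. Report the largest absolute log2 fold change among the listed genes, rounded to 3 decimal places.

log2(83.46/120.0) = -0.524  (Cxcl7)
log2(60.41/18.61) = 1.699  (Myc5)
log2(4.047/40.28) = -3.315  (Gata12)
log2(649.4/1815) = -1.483  (Cdk2)
log2(2351/1251) = 0.910  (Mapk4)
log2(172.7/26.92) = 2.682  (Egr1)
log2(1147/469.5) = 1.289  (Vegf10)
The largest magnitude belongs to Gata12.

3.315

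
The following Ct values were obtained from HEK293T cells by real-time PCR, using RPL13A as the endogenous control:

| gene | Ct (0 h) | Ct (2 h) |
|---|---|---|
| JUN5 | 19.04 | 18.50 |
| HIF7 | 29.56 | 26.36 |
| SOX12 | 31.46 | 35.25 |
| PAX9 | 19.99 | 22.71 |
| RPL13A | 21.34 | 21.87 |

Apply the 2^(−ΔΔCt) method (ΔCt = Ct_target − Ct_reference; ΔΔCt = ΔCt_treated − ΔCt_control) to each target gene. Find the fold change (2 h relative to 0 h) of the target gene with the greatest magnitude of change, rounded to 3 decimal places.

13.269

JUN5: ΔΔCt = (18.50−21.87) − (19.04−21.34) = -3.37 − (-2.30) = -1.07; fold change = 2^1.07 = 2.099
HIF7: ΔΔCt = (26.36−21.87) − (29.56−21.34) = 4.49 − 8.22 = -3.73; fold change = 2^3.73 = 13.269
SOX12: ΔΔCt = (35.25−21.87) − (31.46−21.34) = 13.38 − 10.12 = 3.26; fold change = 2^-3.26 = 0.104
PAX9: ΔΔCt = (22.71−21.87) − (19.99−21.34) = 0.84 − (-1.35) = 2.19; fold change = 2^-2.19 = 0.219
HIF7 has the largest |ΔΔCt| = 3.73.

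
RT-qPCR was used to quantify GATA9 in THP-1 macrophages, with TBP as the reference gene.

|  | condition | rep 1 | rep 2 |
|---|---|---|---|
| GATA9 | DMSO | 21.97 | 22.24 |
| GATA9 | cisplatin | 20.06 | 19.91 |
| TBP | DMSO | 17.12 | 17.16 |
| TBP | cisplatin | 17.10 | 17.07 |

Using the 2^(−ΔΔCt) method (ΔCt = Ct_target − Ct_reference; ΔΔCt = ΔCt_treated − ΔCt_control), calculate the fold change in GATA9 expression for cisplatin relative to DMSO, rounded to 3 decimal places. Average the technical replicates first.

Mean Ct: GATA9 DMSO 22.105; GATA9 cisplatin 19.985; TBP DMSO 17.140; TBP cisplatin 17.085
ΔCt(DMSO) = 22.105 − 17.140 = 4.965
ΔCt(cisplatin) = 19.985 − 17.085 = 2.900
ΔΔCt = 2.900 − 4.965 = -2.065
Fold change = 2^(−(-2.065)) = 2^2.065 = 4.1843

4.184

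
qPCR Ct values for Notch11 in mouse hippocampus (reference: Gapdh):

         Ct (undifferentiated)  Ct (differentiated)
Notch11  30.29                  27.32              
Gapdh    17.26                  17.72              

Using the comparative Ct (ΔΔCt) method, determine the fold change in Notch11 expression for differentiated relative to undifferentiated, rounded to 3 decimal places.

10.778

ΔCt(undifferentiated) = 30.290 − 17.260 = 13.030
ΔCt(differentiated) = 27.320 − 17.720 = 9.600
ΔΔCt = 9.600 − 13.030 = -3.430
Fold change = 2^(−(-3.430)) = 2^3.430 = 10.7779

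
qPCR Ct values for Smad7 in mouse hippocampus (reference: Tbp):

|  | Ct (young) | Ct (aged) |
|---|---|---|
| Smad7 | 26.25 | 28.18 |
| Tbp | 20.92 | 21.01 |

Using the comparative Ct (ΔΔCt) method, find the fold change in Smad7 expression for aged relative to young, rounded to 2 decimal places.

ΔCt(young) = 26.250 − 20.920 = 5.330
ΔCt(aged) = 28.180 − 21.010 = 7.170
ΔΔCt = 7.170 − 5.330 = 1.840
Fold change = 2^(−1.840) = 0.279

0.28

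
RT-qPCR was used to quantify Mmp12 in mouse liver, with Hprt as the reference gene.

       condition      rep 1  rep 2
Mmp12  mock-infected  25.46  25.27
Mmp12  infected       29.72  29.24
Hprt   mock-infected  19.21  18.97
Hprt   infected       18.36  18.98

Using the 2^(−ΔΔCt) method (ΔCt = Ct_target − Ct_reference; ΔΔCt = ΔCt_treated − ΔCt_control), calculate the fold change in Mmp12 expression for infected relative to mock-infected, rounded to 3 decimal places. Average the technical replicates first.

Mean Ct: Mmp12 mock-infected 25.365; Mmp12 infected 29.480; Hprt mock-infected 19.090; Hprt infected 18.670
ΔCt(mock-infected) = 25.365 − 19.090 = 6.275
ΔCt(infected) = 29.480 − 18.670 = 10.810
ΔΔCt = 10.810 − 6.275 = 4.535
Fold change = 2^(−4.535) = 0.0431

0.043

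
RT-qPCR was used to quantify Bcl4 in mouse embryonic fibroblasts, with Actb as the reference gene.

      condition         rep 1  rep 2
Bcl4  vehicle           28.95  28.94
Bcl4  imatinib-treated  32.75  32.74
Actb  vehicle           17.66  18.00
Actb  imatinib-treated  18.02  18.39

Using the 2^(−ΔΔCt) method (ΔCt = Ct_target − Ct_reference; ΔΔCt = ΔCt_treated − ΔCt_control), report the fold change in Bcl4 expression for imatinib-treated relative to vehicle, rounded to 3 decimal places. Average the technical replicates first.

Mean Ct: Bcl4 vehicle 28.945; Bcl4 imatinib-treated 32.745; Actb vehicle 17.830; Actb imatinib-treated 18.205
ΔCt(vehicle) = 28.945 − 17.830 = 11.115
ΔCt(imatinib-treated) = 32.745 − 18.205 = 14.540
ΔΔCt = 14.540 − 11.115 = 3.425
Fold change = 2^(−3.425) = 0.0931

0.093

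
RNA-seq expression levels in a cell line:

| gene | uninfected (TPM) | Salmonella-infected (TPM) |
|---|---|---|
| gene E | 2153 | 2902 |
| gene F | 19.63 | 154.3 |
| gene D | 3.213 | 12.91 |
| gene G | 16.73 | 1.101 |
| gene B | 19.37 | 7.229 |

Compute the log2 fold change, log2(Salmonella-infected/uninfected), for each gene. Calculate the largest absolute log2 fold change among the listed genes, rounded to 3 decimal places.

3.926

log2(2902/2153) = 0.431  (gene E)
log2(154.3/19.63) = 2.975  (gene F)
log2(12.91/3.213) = 2.006  (gene D)
log2(1.101/16.73) = -3.926  (gene G)
log2(7.229/19.37) = -1.422  (gene B)
The largest magnitude belongs to gene G.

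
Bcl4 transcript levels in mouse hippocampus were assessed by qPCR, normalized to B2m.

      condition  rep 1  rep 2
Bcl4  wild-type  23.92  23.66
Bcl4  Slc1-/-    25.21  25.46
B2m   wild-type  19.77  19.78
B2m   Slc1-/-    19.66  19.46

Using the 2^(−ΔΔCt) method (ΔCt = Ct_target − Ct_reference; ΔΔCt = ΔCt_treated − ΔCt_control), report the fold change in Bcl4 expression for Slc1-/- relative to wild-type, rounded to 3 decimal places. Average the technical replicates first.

0.295

Mean Ct: Bcl4 wild-type 23.790; Bcl4 Slc1-/- 25.335; B2m wild-type 19.775; B2m Slc1-/- 19.560
ΔCt(wild-type) = 23.790 − 19.775 = 4.015
ΔCt(Slc1-/-) = 25.335 − 19.560 = 5.775
ΔΔCt = 5.775 − 4.015 = 1.760
Fold change = 2^(−1.760) = 0.2952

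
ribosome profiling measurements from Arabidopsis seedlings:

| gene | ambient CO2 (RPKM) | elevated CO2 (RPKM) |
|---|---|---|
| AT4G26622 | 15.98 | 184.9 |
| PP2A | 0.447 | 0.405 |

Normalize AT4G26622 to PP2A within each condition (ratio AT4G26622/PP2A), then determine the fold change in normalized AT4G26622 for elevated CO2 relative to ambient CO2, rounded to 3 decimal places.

12.771

AT4G26622/PP2A (ambient CO2) = 15.98 / 0.447 = 35.749
AT4G26622/PP2A (elevated CO2) = 184.9 / 0.405 = 456.54
Fold change = 456.54 / 35.749 = 12.7706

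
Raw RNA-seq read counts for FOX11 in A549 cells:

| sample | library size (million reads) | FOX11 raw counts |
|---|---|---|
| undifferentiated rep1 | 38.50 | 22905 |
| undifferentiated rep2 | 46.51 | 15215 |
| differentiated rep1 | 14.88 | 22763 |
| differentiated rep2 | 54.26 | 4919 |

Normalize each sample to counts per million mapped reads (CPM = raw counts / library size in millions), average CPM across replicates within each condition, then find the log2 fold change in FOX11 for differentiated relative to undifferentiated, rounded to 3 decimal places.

CPM(undifferentiated rep1) = 22905 / 38.50 = 594.9351
CPM(undifferentiated rep2) = 15215 / 46.51 = 327.1339
CPM(differentiated rep1) = 22763 / 14.88 = 1529.7715
CPM(differentiated rep2) = 4919 / 54.26 = 90.6561
mean CPM(undifferentiated) = 461.0345; mean CPM(differentiated) = 810.2138
Fold change = 810.2138 / 461.0345 = 1.75738
log2(1.75738) = 0.8134

0.813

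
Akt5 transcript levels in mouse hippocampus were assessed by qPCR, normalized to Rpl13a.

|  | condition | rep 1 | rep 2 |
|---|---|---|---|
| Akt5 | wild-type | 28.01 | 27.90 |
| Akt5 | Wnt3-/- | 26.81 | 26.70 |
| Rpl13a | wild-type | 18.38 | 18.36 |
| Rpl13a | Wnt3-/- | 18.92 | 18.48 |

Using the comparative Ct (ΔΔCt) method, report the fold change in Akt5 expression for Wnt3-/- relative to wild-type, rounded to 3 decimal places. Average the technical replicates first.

Mean Ct: Akt5 wild-type 27.955; Akt5 Wnt3-/- 26.755; Rpl13a wild-type 18.370; Rpl13a Wnt3-/- 18.700
ΔCt(wild-type) = 27.955 − 18.370 = 9.585
ΔCt(Wnt3-/-) = 26.755 − 18.700 = 8.055
ΔΔCt = 8.055 − 9.585 = -1.530
Fold change = 2^(−(-1.530)) = 2^1.530 = 2.8879

2.888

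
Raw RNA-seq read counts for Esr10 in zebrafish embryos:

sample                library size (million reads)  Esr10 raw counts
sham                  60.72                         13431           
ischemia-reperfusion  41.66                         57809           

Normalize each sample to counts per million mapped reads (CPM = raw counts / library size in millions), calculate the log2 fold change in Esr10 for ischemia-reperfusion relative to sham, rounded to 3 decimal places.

CPM(sham) = 13431 / 60.72 = 221.1957
CPM(ischemia-reperfusion) = 57809 / 41.66 = 1387.6380
Fold change = 1387.6380 / 221.1957 = 6.27335
log2(6.27335) = 2.6492

2.649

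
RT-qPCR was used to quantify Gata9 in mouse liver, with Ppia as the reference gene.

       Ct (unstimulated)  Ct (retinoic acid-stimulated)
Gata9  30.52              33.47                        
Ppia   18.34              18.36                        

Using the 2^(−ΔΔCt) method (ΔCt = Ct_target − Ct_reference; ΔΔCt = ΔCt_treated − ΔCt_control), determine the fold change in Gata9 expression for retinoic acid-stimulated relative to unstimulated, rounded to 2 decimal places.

0.13

ΔCt(unstimulated) = 30.520 − 18.340 = 12.180
ΔCt(retinoic acid-stimulated) = 33.470 − 18.360 = 15.110
ΔΔCt = 15.110 − 12.180 = 2.930
Fold change = 2^(−2.930) = 0.131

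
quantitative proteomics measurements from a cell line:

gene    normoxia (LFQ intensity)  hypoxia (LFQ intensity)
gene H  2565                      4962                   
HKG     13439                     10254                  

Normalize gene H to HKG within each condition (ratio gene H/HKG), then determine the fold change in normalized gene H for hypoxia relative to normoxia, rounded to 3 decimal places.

gene H/HKG (normoxia) = 2565 / 13439 = 0.19086
gene H/HKG (hypoxia) = 4962 / 10254 = 0.48391
Fold change = 0.48391 / 0.19086 = 2.5354

2.535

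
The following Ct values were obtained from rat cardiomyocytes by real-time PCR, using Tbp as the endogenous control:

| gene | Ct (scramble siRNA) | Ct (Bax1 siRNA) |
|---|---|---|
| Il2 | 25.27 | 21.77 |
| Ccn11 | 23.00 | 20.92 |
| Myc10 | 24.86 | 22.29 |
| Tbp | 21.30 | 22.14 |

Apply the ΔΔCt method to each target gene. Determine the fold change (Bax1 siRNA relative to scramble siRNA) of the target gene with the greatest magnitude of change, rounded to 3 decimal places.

20.252

Il2: ΔΔCt = (21.77−22.14) − (25.27−21.30) = -0.37 − 3.97 = -4.34; fold change = 2^4.34 = 20.252
Ccn11: ΔΔCt = (20.92−22.14) − (23.00−21.30) = -1.22 − 1.70 = -2.92; fold change = 2^2.92 = 7.568
Myc10: ΔΔCt = (22.29−22.14) − (24.86−21.30) = 0.15 − 3.56 = -3.41; fold change = 2^3.41 = 10.629
Il2 has the largest |ΔΔCt| = 4.34.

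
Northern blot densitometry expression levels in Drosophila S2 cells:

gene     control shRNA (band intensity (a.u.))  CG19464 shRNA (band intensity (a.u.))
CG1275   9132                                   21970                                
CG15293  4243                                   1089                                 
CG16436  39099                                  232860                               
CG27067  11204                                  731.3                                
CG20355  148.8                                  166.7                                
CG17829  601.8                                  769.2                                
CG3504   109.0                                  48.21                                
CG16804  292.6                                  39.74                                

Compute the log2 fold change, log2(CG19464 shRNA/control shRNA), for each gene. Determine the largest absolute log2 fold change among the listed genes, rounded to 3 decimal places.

3.937

log2(21970/9132) = 1.267  (CG1275)
log2(1089/4243) = -1.962  (CG15293)
log2(232860/39099) = 2.574  (CG16436)
log2(731.3/11204) = -3.937  (CG27067)
log2(166.7/148.8) = 0.164  (CG20355)
log2(769.2/601.8) = 0.354  (CG17829)
log2(48.21/109.0) = -1.177  (CG3504)
log2(39.74/292.6) = -2.880  (CG16804)
The largest magnitude belongs to CG27067.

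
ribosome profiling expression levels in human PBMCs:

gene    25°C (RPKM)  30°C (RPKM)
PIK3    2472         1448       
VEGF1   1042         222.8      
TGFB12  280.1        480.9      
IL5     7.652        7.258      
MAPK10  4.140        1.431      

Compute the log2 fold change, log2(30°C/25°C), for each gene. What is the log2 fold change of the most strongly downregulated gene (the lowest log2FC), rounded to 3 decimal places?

-2.226

log2(1448/2472) = -0.772  (PIK3)
log2(222.8/1042) = -2.226  (VEGF1)
log2(480.9/280.1) = 0.780  (TGFB12)
log2(7.258/7.652) = -0.076  (IL5)
log2(1.431/4.140) = -1.533  (MAPK10)
VEGF1 is most strongly downregulated.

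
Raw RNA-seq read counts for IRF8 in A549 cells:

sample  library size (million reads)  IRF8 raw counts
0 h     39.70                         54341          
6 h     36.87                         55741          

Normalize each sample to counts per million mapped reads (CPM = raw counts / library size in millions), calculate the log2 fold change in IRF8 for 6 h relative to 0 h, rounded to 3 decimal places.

0.143

CPM(0 h) = 54341 / 39.70 = 1368.7909
CPM(6 h) = 55741 / 36.87 = 1511.8253
Fold change = 1511.8253 / 1368.7909 = 1.10450
log2(1.10450) = 0.1434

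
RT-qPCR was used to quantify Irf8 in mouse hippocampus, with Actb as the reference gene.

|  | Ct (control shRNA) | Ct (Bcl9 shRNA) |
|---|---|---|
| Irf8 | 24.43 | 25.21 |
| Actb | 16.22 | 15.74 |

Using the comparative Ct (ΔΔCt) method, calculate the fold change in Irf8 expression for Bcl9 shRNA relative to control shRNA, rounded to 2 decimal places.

0.42

ΔCt(control shRNA) = 24.430 − 16.220 = 8.210
ΔCt(Bcl9 shRNA) = 25.210 − 15.740 = 9.470
ΔΔCt = 9.470 − 8.210 = 1.260
Fold change = 2^(−1.260) = 0.418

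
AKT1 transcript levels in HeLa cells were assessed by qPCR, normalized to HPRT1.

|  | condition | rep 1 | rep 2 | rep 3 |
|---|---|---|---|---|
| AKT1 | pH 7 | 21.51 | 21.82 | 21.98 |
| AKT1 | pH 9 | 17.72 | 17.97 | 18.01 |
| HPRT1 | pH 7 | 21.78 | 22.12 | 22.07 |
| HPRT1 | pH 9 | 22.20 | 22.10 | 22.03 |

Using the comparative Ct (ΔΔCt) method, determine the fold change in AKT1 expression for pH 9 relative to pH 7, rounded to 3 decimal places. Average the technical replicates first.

Mean Ct: AKT1 pH 7 21.770; AKT1 pH 9 17.900; HPRT1 pH 7 21.990; HPRT1 pH 9 22.110
ΔCt(pH 7) = 21.770 − 21.990 = -0.220
ΔCt(pH 9) = 17.900 − 22.110 = -4.210
ΔΔCt = -4.210 − (-0.220) = -3.990
Fold change = 2^(−(-3.990)) = 2^3.990 = 15.8895

15.889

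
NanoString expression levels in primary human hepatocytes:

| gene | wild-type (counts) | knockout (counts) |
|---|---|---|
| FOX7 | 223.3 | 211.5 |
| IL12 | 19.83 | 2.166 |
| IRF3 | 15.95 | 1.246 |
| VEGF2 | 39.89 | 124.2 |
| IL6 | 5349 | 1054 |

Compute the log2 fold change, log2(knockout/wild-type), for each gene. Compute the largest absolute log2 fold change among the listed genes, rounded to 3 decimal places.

3.678

log2(211.5/223.3) = -0.078  (FOX7)
log2(2.166/19.83) = -3.195  (IL12)
log2(1.246/15.95) = -3.678  (IRF3)
log2(124.2/39.89) = 1.639  (VEGF2)
log2(1054/5349) = -2.343  (IL6)
The largest magnitude belongs to IRF3.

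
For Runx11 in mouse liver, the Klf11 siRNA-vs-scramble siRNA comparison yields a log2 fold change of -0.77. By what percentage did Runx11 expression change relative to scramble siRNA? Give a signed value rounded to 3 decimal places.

-41.358%

Fold change = 2^(-0.77) = 0.5864
Percent change = (FC − 1) × 100% = (0.5864 − 1) × 100 = -41.358%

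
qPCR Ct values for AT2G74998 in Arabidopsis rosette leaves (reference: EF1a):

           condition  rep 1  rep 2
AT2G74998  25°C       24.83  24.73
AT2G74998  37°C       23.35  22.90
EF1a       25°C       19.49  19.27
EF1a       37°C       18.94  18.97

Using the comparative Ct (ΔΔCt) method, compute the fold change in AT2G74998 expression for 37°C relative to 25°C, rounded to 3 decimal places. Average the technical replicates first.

2.346

Mean Ct: AT2G74998 25°C 24.780; AT2G74998 37°C 23.125; EF1a 25°C 19.380; EF1a 37°C 18.955
ΔCt(25°C) = 24.780 − 19.380 = 5.400
ΔCt(37°C) = 23.125 − 18.955 = 4.170
ΔΔCt = 4.170 − 5.400 = -1.230
Fold change = 2^(−(-1.230)) = 2^1.230 = 2.3457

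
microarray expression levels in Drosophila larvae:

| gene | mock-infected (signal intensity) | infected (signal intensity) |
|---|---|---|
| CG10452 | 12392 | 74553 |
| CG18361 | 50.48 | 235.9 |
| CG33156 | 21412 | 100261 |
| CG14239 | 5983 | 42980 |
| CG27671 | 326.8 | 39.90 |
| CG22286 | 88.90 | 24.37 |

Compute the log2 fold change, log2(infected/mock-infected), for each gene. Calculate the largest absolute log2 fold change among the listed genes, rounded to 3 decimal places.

3.034

log2(74553/12392) = 2.589  (CG10452)
log2(235.9/50.48) = 2.224  (CG18361)
log2(100261/21412) = 2.227  (CG33156)
log2(42980/5983) = 2.845  (CG14239)
log2(39.90/326.8) = -3.034  (CG27671)
log2(24.37/88.90) = -1.867  (CG22286)
The largest magnitude belongs to CG27671.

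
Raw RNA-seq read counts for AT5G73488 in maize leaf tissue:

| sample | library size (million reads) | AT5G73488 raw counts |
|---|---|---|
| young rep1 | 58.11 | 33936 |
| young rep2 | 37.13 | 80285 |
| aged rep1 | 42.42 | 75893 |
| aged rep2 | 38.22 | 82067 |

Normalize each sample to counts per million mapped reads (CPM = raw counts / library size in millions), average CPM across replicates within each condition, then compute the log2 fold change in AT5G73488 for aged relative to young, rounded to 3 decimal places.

CPM(young rep1) = 33936 / 58.11 = 583.9959
CPM(young rep2) = 80285 / 37.13 = 2162.2677
CPM(aged rep1) = 75893 / 42.42 = 1789.0853
CPM(aged rep2) = 82067 / 38.22 = 2147.2266
mean CPM(young) = 1373.1318; mean CPM(aged) = 1968.1560
Fold change = 1968.1560 / 1373.1318 = 1.43333
log2(1.43333) = 0.5194

0.519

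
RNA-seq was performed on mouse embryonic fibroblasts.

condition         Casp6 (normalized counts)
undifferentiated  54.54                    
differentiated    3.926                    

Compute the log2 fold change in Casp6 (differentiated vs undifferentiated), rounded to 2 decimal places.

Fold change = 3.926 / 54.54 = 0.0720
log2(0.0720) = -3.796

-3.80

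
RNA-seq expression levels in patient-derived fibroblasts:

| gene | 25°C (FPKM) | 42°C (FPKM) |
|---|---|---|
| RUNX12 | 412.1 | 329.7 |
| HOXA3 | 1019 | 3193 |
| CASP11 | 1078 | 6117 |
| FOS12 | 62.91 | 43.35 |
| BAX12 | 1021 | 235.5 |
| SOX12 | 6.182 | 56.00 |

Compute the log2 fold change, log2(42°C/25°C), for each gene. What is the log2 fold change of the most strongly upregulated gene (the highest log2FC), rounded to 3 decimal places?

log2(329.7/412.1) = -0.322  (RUNX12)
log2(3193/1019) = 1.648  (HOXA3)
log2(6117/1078) = 2.504  (CASP11)
log2(43.35/62.91) = -0.537  (FOS12)
log2(235.5/1021) = -2.116  (BAX12)
log2(56.00/6.182) = 3.179  (SOX12)
SOX12 is most strongly upregulated.

3.179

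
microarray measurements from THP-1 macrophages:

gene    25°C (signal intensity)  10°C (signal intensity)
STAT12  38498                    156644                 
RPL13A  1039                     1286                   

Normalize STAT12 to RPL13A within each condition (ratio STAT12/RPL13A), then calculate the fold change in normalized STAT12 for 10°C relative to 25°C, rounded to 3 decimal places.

STAT12/RPL13A (25°C) = 38498 / 1039 = 37.053
STAT12/RPL13A (10°C) = 156644 / 1286 = 121.81
Fold change = 121.81 / 37.053 = 3.2874

3.287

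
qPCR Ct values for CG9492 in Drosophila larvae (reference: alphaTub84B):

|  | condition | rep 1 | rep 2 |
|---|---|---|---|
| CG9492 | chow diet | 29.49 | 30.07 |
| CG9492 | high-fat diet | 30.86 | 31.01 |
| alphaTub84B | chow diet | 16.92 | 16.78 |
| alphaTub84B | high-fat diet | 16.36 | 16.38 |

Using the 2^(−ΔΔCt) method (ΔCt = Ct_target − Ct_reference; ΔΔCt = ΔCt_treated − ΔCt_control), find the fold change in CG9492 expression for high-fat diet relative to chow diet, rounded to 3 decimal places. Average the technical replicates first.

0.322

Mean Ct: CG9492 chow diet 29.780; CG9492 high-fat diet 30.935; alphaTub84B chow diet 16.850; alphaTub84B high-fat diet 16.370
ΔCt(chow diet) = 29.780 − 16.850 = 12.930
ΔCt(high-fat diet) = 30.935 − 16.370 = 14.565
ΔΔCt = 14.565 − 12.930 = 1.635
Fold change = 2^(−1.635) = 0.3220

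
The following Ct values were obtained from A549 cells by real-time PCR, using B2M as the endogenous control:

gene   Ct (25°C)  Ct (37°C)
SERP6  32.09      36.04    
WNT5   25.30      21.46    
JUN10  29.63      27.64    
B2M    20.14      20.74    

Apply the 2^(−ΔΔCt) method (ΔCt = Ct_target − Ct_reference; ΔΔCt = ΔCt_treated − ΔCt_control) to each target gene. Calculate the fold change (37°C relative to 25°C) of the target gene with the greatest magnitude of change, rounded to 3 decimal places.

SERP6: ΔΔCt = (36.04−20.74) − (32.09−20.14) = 15.30 − 11.95 = 3.35; fold change = 2^-3.35 = 0.098
WNT5: ΔΔCt = (21.46−20.74) − (25.30−20.14) = 0.72 − 5.16 = -4.44; fold change = 2^4.44 = 21.706
JUN10: ΔΔCt = (27.64−20.74) − (29.63−20.14) = 6.90 − 9.49 = -2.59; fold change = 2^2.59 = 6.021
WNT5 has the largest |ΔΔCt| = 4.44.

21.706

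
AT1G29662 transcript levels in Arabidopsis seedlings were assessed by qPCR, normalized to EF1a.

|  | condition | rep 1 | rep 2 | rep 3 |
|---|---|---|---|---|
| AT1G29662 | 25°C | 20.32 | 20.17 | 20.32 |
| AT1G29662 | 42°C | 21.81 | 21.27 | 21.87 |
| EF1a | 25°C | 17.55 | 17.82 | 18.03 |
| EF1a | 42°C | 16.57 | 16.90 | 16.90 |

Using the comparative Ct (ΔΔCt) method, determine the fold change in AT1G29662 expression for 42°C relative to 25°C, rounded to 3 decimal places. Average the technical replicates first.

0.191

Mean Ct: AT1G29662 25°C 20.270; AT1G29662 42°C 21.650; EF1a 25°C 17.800; EF1a 42°C 16.790
ΔCt(25°C) = 20.270 − 17.800 = 2.470
ΔCt(42°C) = 21.650 − 16.790 = 4.860
ΔΔCt = 4.860 − 2.470 = 2.390
Fold change = 2^(−2.390) = 0.1908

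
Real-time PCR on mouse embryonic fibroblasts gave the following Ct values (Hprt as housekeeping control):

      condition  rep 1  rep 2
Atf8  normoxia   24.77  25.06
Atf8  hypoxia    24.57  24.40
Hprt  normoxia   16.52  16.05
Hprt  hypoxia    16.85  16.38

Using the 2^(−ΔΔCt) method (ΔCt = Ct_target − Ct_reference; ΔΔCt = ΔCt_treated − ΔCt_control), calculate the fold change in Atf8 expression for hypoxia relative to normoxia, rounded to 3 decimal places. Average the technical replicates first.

Mean Ct: Atf8 normoxia 24.915; Atf8 hypoxia 24.485; Hprt normoxia 16.285; Hprt hypoxia 16.615
ΔCt(normoxia) = 24.915 − 16.285 = 8.630
ΔCt(hypoxia) = 24.485 − 16.615 = 7.870
ΔΔCt = 7.870 − 8.630 = -0.760
Fold change = 2^(−(-0.760)) = 2^0.760 = 1.6935

1.693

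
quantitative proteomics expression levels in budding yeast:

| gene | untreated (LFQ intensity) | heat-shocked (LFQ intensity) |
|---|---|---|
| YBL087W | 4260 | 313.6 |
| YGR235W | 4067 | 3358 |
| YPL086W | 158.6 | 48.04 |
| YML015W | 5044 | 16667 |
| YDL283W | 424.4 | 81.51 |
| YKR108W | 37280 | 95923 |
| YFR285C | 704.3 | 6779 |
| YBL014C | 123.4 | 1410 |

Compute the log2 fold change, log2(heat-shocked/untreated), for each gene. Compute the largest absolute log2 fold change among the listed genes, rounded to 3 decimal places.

log2(313.6/4260) = -3.764  (YBL087W)
log2(3358/4067) = -0.276  (YGR235W)
log2(48.04/158.6) = -1.723  (YPL086W)
log2(16667/5044) = 1.724  (YML015W)
log2(81.51/424.4) = -2.380  (YDL283W)
log2(95923/37280) = 1.363  (YKR108W)
log2(6779/704.3) = 3.267  (YFR285C)
log2(1410/123.4) = 3.514  (YBL014C)
The largest magnitude belongs to YBL087W.

3.764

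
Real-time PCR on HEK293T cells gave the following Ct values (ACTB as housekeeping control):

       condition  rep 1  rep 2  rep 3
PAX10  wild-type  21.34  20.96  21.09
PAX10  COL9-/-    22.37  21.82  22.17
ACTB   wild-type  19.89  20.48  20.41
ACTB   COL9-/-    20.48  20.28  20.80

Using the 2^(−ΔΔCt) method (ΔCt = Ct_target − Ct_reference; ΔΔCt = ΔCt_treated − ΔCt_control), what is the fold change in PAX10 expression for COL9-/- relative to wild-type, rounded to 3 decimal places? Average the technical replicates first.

Mean Ct: PAX10 wild-type 21.130; PAX10 COL9-/- 22.120; ACTB wild-type 20.260; ACTB COL9-/- 20.520
ΔCt(wild-type) = 21.130 − 20.260 = 0.870
ΔCt(COL9-/-) = 22.120 − 20.520 = 1.600
ΔΔCt = 1.600 − 0.870 = 0.730
Fold change = 2^(−0.730) = 0.6029

0.603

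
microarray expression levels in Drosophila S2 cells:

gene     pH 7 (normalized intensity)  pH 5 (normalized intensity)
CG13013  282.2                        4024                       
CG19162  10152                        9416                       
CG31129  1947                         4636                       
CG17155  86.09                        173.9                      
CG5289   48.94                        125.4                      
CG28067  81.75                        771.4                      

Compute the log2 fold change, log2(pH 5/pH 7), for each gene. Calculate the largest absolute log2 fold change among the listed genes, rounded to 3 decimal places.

3.834

log2(4024/282.2) = 3.834  (CG13013)
log2(9416/10152) = -0.109  (CG19162)
log2(4636/1947) = 1.252  (CG31129)
log2(173.9/86.09) = 1.014  (CG17155)
log2(125.4/48.94) = 1.357  (CG5289)
log2(771.4/81.75) = 3.238  (CG28067)
The largest magnitude belongs to CG13013.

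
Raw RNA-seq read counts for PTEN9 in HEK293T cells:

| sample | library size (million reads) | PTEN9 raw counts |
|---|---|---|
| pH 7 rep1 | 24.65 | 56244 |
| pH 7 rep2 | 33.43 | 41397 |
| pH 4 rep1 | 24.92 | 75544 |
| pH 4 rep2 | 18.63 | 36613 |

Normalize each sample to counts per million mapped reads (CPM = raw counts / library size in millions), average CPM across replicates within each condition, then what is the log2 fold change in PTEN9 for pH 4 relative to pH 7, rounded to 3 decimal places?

0.505

CPM(pH 7 rep1) = 56244 / 24.65 = 2281.7039
CPM(pH 7 rep2) = 41397 / 33.43 = 1238.3189
CPM(pH 4 rep1) = 75544 / 24.92 = 3031.4607
CPM(pH 4 rep2) = 36613 / 18.63 = 1965.2711
mean CPM(pH 7) = 1760.0114; mean CPM(pH 4) = 2498.3659
Fold change = 2498.3659 / 1760.0114 = 1.41952
log2(1.41952) = 0.5054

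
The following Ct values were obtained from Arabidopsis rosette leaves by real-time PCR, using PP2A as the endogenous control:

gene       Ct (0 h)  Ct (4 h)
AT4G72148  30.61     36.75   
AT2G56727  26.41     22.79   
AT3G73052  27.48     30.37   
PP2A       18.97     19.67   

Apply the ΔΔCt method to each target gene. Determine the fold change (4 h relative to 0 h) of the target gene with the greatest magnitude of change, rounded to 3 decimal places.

0.023

AT4G72148: ΔΔCt = (36.75−19.67) − (30.61−18.97) = 17.08 − 11.64 = 5.44; fold change = 2^-5.44 = 0.023
AT2G56727: ΔΔCt = (22.79−19.67) − (26.41−18.97) = 3.12 − 7.44 = -4.32; fold change = 2^4.32 = 19.973
AT3G73052: ΔΔCt = (30.37−19.67) − (27.48−18.97) = 10.70 − 8.51 = 2.19; fold change = 2^-2.19 = 0.219
AT4G72148 has the largest |ΔΔCt| = 5.44.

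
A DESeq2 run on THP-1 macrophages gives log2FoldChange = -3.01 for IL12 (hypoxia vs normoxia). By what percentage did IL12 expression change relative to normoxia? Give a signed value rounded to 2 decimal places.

-87.59%

Fold change = 2^(-3.01) = 0.1241
Percent change = (FC − 1) × 100% = (0.1241 − 1) × 100 = -87.59%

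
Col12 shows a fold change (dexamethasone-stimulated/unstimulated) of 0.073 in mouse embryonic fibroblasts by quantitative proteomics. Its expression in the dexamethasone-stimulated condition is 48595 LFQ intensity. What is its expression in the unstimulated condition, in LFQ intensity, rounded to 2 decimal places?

unstimulated expression = 48595 / 0.073 = 665684.93

665684.93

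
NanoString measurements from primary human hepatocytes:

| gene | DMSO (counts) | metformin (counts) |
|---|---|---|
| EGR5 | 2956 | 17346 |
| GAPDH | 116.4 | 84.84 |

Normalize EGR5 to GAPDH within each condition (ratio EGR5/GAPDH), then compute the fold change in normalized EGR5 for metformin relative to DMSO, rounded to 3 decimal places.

8.051

EGR5/GAPDH (DMSO) = 2956 / 116.4 = 25.395
EGR5/GAPDH (metformin) = 17346 / 84.84 = 204.46
Fold change = 204.46 / 25.395 = 8.0510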